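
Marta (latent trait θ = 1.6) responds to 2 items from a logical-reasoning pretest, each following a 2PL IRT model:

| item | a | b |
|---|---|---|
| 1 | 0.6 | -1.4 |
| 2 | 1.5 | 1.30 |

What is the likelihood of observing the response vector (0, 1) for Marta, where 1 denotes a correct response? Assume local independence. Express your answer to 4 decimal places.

P(θ) = 1 / (1 + exp(−a(θ − b)))
P_1 = 1/(1+e^{-1.8000}) = 0.8581
P_2 = 1/(1+e^{-0.4500}) = 0.6106
L = (1−P_1) × P_2 = 0.1419 × 0.6106 = 0.08662

0.0866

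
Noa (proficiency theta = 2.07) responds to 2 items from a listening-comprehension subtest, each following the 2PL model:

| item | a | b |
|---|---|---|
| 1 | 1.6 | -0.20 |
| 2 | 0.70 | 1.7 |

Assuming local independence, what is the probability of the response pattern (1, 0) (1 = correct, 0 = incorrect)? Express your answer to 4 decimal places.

P(theta) = 1 / (1 + exp(−a(theta − b)))
P_1 = 1/(1+e^{-3.6320}) = 0.9742
P_2 = 1/(1+e^{-0.2590}) = 0.5644
L = P_1 × (1−P_2) = 0.9742 × 0.4356 = 0.42438

0.4244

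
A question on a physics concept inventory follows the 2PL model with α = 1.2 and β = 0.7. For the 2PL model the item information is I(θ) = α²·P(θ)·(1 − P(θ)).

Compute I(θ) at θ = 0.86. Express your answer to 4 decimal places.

0.3567

P = 1/(1+e^{-0.1920}) = 0.5479
P(1−P) = 0.5479 × 0.4521 = 0.2477
I = α² × P(1−P) = 1.2² × 0.2477 = 0.35670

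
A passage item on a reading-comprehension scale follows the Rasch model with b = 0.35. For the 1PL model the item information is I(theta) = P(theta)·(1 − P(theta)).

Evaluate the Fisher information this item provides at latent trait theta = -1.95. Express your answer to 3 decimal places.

0.083

P = 1/(1+e^{2.3000}) = 0.0911
P(1−P) = 0.0911 × 0.9089 = 0.0828
I = P(1−P) = 0.08282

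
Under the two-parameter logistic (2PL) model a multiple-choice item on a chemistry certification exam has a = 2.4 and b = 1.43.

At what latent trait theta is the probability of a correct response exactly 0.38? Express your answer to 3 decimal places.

P(theta) = 1 / (1 + exp(−a(theta − b)))
logit = ln(0.3800/0.6200) = -0.4895
theta = b + logit/(a) = 1.43 + (-0.4895)/2.4000 = 1.2260

1.226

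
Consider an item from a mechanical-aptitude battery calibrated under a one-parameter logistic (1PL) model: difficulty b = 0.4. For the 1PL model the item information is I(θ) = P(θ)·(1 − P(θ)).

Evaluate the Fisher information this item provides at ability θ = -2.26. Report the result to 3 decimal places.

P = 1/(1+e^{2.6600}) = 0.0654
P(1−P) = 0.0654 × 0.9346 = 0.0611
I = P(1−P) = 0.06110

0.061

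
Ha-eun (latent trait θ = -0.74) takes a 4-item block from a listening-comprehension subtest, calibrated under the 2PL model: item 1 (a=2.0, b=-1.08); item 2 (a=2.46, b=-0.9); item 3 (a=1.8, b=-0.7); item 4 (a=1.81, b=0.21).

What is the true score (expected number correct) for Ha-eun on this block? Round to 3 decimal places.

P(θ) = 1 / (1 + exp(−a(θ − b)))
P_1 = 1/(1+e^{-0.6800}) = 0.6637
P_2 = 1/(1+e^{-0.3936}) = 0.5971
P_3 = 1/(1+e^{0.0720}) = 0.4820
P_4 = 1/(1+e^{1.7195}) = 0.1519
E[score] = 0.6637 + 0.5971 + 0.4820 + 0.1519 = 1.8948

1.895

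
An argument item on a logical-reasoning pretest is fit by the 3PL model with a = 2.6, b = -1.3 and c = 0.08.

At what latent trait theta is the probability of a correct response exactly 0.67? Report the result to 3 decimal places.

P(theta) = c + (1 − c) · 1 / (1 + exp(−a(theta − b)))
Remove guessing floor: (0.67 − 0.08)/(1 − 0.08) = 0.6413
logit = ln(0.6413/0.3587) = 0.5810
theta = b + logit/(a) = -1.3 + 0.5810/2.6000 = -1.0765

-1.077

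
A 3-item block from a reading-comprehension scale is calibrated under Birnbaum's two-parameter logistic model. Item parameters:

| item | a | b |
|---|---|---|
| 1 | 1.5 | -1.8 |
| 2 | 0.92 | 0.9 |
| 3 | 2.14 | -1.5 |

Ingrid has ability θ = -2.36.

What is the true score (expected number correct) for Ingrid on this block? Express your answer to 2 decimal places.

0.49

P(θ) = 1 / (1 + exp(−a(θ − b)))
P_1 = 1/(1+e^{0.8400}) = 0.3015
P_2 = 1/(1+e^{2.9992}) = 0.0475
P_3 = 1/(1+e^{1.8404}) = 0.1370
E[score] = 0.3015 + 0.0475 + 0.1370 = 0.4860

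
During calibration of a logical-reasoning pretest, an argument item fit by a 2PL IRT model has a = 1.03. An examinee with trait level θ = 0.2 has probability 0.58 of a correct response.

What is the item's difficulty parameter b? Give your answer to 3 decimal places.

P(θ) = 1 / (1 + exp(−a(θ − b)))
logit(0.58) = ln(0.58/0.42) = 0.3228
b = θ − logit/(a) = 0.2 − 0.3228/1.0300 = -0.1134

-0.113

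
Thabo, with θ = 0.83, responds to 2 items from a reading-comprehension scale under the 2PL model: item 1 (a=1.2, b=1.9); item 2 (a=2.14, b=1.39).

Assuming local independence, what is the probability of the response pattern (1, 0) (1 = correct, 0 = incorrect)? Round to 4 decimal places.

0.1666

P(θ) = 1 / (1 + exp(−a(θ − b)))
P_1 = 1/(1+e^{1.2840}) = 0.2169
P_2 = 1/(1+e^{1.1984}) = 0.2318
L = P_1 × (1−P_2) = 0.2169 × 0.7682 = 0.16661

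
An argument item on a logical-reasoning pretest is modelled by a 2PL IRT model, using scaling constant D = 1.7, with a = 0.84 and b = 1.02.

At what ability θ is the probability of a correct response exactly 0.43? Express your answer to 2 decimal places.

P(θ) = 1 / (1 + exp(−D·a(θ − b)))
logit = ln(0.4300/0.5700) = -0.2819
θ = b + logit/(1.7·a) = 1.02 + (-0.2819)/1.4280 = 0.8226

0.82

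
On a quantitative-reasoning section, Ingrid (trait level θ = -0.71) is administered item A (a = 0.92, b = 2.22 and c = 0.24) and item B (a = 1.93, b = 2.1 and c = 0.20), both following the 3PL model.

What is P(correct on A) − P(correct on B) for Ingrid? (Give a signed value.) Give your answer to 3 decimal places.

P(θ) = c + (1 − c) · 1 / (1 + exp(−a(θ − b)))
P_A = 0.2881
P_B = 0.2035
P_A − P_B = 0.0845

0.085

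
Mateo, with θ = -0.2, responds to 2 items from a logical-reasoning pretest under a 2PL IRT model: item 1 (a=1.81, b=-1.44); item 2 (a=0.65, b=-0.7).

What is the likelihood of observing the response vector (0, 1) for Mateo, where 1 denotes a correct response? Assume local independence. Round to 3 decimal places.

P(θ) = 1 / (1 + exp(−a(θ − b)))
P_1 = 1/(1+e^{-2.2444}) = 0.9042
P_2 = 1/(1+e^{-0.3250}) = 0.5805
L = (1−P_1) × P_2 = 0.0958 × 0.5805 = 0.05564

0.056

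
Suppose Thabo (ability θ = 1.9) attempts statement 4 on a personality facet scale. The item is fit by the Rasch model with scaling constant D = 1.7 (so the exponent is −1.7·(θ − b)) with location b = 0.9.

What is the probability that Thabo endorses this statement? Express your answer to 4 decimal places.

P(θ) = 1 / (1 + exp(−D·(θ − b)))
Exponent: 1.7 × (1.9 − 0.9) = 1.7000
1/(1 + e^{-1.7000}) = 0.8455
P = 0.8455

0.8455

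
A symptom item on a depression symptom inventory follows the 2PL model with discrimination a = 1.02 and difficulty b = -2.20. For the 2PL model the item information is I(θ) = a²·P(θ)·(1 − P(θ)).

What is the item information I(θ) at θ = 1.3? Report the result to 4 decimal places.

0.0277

P = 1/(1+e^{-3.5700}) = 0.9726
P(1−P) = 0.9726 × 0.0274 = 0.0266
I = a² × P(1−P) = 1.02² × 0.0266 = 0.02771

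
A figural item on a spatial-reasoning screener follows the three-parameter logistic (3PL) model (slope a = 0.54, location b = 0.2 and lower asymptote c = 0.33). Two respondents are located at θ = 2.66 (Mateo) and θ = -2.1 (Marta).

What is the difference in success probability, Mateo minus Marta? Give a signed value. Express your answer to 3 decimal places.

P(θ) = c + (1 − c) · 1 / (1 + exp(−a(θ − b)))
P(Mateo) = 0.8597  [exponent 1.3284]
P(Marta) = 0.4801  [exponent -1.2420]
Difference = 0.8597 − 0.4801 = 0.3795

0.380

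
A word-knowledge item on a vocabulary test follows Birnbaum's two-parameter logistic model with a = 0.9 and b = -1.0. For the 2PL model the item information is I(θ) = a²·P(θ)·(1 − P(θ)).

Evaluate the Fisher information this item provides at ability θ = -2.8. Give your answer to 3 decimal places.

P = 1/(1+e^{1.6200}) = 0.1652
P(1−P) = 0.1652 × 0.8348 = 0.1379
I = a² × P(1−P) = 0.9² × 0.1379 = 0.11171

0.112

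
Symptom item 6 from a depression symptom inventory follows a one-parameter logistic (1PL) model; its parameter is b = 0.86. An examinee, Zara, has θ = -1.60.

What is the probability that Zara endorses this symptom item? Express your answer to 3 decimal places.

P(θ) = 1 / (1 + exp(−(θ − b)))
Exponent: (-1.60 − 0.86) = -2.4600
1/(1 + e^{2.4600}) = 0.0787
P = 0.0787

0.079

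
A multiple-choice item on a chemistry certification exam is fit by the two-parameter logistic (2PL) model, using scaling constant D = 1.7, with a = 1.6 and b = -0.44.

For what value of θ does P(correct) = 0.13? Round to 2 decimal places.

P(θ) = 1 / (1 + exp(−D·a(θ − b)))
logit = ln(0.1300/0.8700) = -1.9010
θ = b + logit/(1.7·a) = -0.44 + (-1.9010)/2.7200 = -1.1389

-1.14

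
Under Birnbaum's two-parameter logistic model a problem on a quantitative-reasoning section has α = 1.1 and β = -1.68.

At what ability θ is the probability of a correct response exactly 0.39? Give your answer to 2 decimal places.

P(θ) = 1 / (1 + exp(−α(θ − β)))
logit = ln(0.3900/0.6100) = -0.4473
θ = β + logit/(α) = -1.68 + (-0.4473)/1.1000 = -2.0866

-2.09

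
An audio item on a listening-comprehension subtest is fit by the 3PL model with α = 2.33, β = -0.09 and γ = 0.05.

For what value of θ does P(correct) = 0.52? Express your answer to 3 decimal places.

P(θ) = γ + (1 − γ) · 1 / (1 + exp(−α(θ − β)))
Remove guessing floor: (0.52 − 0.05)/(1 − 0.05) = 0.4947
logit = ln(0.4947/0.5053) = -0.0211
θ = β + logit/(α) = -0.09 + (-0.0211)/2.3300 = -0.0990

-0.099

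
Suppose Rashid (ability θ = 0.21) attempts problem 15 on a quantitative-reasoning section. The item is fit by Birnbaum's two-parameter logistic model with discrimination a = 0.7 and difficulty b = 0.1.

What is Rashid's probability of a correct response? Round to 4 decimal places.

0.5192

P(θ) = 1 / (1 + exp(−a(θ − b)))
Exponent: 0.7 × (0.21 − 0.1) = 0.0770
1/(1 + e^{-0.0770}) = 0.5192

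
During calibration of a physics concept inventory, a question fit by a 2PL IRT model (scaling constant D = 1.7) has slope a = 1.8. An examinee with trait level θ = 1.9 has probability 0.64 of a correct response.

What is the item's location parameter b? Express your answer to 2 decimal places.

1.71

P(θ) = 1 / (1 + exp(−D·a(θ − b)))
logit(0.64) = ln(0.64/0.36) = 0.5754
b = θ − logit/(1.7·a) = 1.9 − 0.5754/3.0600 = 1.7120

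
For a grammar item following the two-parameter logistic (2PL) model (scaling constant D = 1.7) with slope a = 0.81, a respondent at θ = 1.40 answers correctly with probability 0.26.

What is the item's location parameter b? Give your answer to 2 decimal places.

2.16

P(θ) = 1 / (1 + exp(−D·a(θ − b)))
logit(0.26) = ln(0.26/0.74) = -1.0460
b = θ − logit/(1.7·a) = 1.40 − (-1.0460)/1.3770 = 2.1596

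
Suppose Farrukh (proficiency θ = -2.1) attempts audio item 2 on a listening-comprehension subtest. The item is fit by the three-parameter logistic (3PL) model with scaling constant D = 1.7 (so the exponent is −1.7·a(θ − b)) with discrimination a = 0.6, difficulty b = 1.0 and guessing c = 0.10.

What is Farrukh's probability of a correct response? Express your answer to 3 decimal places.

P(θ) = c + (1 − c) · 1 / (1 + exp(−D·a(θ − b)))
Exponent: 1.7 × 0.6 × (-2.1 − 1.0) = -3.1620
1/(1 + e^{3.1620}) = 0.0406
P = 0.10 + 0.90 × 0.0406 = 0.1366

0.137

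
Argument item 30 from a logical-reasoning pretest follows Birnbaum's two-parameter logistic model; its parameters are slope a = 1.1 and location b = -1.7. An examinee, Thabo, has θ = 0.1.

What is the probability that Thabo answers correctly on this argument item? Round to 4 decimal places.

P(θ) = 1 / (1 + exp(−a(θ − b)))
Exponent: 1.1 × (0.1 − (-1.7)) = 1.9800
1/(1 + e^{-1.9800}) = 0.8787

0.8787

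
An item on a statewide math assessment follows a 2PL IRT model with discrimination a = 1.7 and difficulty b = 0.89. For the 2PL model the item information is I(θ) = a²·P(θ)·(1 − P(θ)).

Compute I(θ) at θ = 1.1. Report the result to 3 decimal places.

P = 1/(1+e^{-0.3570}) = 0.5883
P(1−P) = 0.5883 × 0.4117 = 0.2422
I = a² × P(1−P) = 1.7² × 0.2422 = 0.69996

0.700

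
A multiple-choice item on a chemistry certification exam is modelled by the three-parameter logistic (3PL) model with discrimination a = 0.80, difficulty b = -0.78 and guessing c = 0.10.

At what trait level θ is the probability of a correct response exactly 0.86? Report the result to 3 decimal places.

P(θ) = c + (1 − c) · 1 / (1 + exp(−a(θ − b)))
Remove guessing floor: (0.86 − 0.10)/(1 − 0.10) = 0.8444
logit = ln(0.8444/0.1556) = 1.6917
θ = b + logit/(a) = -0.78 + 1.6917/0.8000 = 1.3346

1.335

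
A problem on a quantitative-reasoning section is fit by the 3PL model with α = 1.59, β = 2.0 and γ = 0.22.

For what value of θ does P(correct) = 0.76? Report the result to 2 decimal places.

P(θ) = γ + (1 − γ) · 1 / (1 + exp(−α(θ − β)))
Remove guessing floor: (0.76 − 0.22)/(1 − 0.22) = 0.6923
logit = ln(0.6923/0.3077) = 0.8109
θ = β + logit/(α) = 2.0 + 0.8109/1.5900 = 2.5100

2.51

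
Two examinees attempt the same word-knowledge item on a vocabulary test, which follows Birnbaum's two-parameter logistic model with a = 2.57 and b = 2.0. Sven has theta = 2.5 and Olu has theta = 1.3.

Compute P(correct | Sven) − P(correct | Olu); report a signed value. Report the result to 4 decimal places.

P(theta) = 1 / (1 + exp(−a(theta − b)))
P(Sven) = 0.7833  [exponent 1.2850]
P(Olu) = 0.1420  [exponent -1.7990]
Difference = 0.7833 − 0.1420 = 0.6413

0.6413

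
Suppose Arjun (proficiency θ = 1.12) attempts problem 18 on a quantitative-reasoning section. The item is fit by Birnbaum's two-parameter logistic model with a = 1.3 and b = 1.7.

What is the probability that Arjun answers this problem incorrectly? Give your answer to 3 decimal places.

0.680

P(θ) = 1 / (1 + exp(−a(θ − b)))
Exponent: 1.3 × (1.12 − 1.7) = -0.7540
1/(1 + e^{0.7540}) = 0.3200
P(incorrect) = 1 − 0.3200 = 0.6800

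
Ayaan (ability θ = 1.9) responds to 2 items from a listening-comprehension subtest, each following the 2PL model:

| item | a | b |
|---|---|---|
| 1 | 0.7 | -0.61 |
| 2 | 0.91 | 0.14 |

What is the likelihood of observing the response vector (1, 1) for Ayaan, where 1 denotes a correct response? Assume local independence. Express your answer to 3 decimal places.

P(θ) = 1 / (1 + exp(−a(θ − b)))
P_1 = 1/(1+e^{-1.7570}) = 0.8528
P_2 = 1/(1+e^{-1.6016}) = 0.8322
L = P_1 × P_2 = 0.8528 × 0.8322 = 0.70976

0.710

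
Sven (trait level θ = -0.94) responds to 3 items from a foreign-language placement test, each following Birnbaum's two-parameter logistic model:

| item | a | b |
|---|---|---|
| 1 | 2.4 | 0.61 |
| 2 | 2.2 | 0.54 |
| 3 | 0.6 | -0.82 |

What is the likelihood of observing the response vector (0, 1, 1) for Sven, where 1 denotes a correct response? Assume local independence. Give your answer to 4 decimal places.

P(θ) = 1 / (1 + exp(−a(θ − b)))
P_1 = 1/(1+e^{3.7200}) = 0.0237
P_2 = 1/(1+e^{3.2560}) = 0.0371
P_3 = 1/(1+e^{0.0720}) = 0.4820
L = (1−P_1) × P_2 × P_3 = 0.9763 × 0.0371 × 0.4820 = 0.01746

0.0175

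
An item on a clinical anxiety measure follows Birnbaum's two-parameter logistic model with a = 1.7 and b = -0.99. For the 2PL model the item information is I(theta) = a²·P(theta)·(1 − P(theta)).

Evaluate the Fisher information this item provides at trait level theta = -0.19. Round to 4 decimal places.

P = 1/(1+e^{-1.3600}) = 0.7958
P(1−P) = 0.7958 × 0.2042 = 0.1625
I = a² × P(1−P) = 1.7² × 0.1625 = 0.46970

0.4697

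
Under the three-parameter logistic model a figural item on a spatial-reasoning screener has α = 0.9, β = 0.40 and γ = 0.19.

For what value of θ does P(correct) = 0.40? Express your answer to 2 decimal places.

-0.77

P(θ) = γ + (1 − γ) · 1 / (1 + exp(−α(θ − β)))
Remove guessing floor: (0.40 − 0.19)/(1 − 0.19) = 0.2593
logit = ln(0.2593/0.7407) = -1.0498
θ = β + logit/(α) = 0.40 + (-1.0498)/0.9000 = -0.7665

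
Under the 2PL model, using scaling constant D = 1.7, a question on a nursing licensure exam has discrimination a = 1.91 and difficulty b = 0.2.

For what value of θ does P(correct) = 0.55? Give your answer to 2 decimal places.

0.26

P(θ) = 1 / (1 + exp(−D·a(θ − b)))
logit = ln(0.5500/0.4500) = 0.2007
θ = b + logit/(1.7·a) = 0.2 + 0.2007/3.2470 = 0.2618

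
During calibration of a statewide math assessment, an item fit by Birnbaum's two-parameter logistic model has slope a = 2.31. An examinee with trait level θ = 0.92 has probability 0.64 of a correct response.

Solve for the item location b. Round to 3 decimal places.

P(θ) = 1 / (1 + exp(−a(θ − b)))
logit(0.64) = ln(0.64/0.36) = 0.5754
b = θ − logit/(a) = 0.92 − 0.5754/2.3100 = 0.6709

0.671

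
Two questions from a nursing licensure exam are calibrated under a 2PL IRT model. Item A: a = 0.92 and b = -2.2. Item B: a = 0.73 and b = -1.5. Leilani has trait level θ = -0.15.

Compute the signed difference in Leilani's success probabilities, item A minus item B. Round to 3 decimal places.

P(θ) = 1 / (1 + exp(−a(θ − b)))
P_A = 0.8683
P_B = 0.7282
P_A − P_B = 0.1401

0.140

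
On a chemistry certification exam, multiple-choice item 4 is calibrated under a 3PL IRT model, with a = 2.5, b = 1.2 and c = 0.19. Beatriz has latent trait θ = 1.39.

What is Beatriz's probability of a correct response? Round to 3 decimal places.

P(θ) = c + (1 − c) · 1 / (1 + exp(−a(θ − b)))
Exponent: 2.5 × (1.39 − 1.2) = 0.4750
1/(1 + e^{-0.4750}) = 0.6166
P = 0.19 + 0.81 × 0.6166 = 0.6894

0.689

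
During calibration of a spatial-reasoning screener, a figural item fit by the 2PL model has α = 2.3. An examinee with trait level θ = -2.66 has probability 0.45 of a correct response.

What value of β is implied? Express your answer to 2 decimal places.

P(θ) = 1 / (1 + exp(−α(θ − β)))
logit(0.45) = ln(0.45/0.55) = -0.2007
β = θ − logit/(α) = -2.66 − (-0.2007)/2.3000 = -2.5728

-2.57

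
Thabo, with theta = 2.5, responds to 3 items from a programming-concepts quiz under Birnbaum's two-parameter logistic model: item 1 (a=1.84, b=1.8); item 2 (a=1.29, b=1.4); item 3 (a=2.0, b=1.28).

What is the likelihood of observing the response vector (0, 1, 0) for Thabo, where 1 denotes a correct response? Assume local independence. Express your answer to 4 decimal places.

P(theta) = 1 / (1 + exp(−a(theta − b)))
P_1 = 1/(1+e^{-1.2880}) = 0.7838
P_2 = 1/(1+e^{-1.4190}) = 0.8052
P_3 = 1/(1+e^{-2.4400}) = 0.9198
L = (1−P_1) × P_2 × (1−P_3) = 0.2162 × 0.8052 × 0.0802 = 0.01396

0.0140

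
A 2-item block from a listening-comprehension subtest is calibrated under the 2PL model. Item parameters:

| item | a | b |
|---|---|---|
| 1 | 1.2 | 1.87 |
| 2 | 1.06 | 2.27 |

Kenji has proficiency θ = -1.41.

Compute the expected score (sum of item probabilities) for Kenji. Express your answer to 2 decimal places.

P(θ) = 1 / (1 + exp(−a(θ − b)))
P_1 = 1/(1+e^{3.9360}) = 0.0192
P_2 = 1/(1+e^{3.9008}) = 0.0198
E[score] = 0.0192 + 0.0198 = 0.0390

0.04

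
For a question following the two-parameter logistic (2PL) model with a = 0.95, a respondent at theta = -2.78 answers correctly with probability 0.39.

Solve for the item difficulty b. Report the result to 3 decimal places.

P(theta) = 1 / (1 + exp(−a(theta − b)))
logit(0.39) = ln(0.39/0.61) = -0.4473
b = theta − logit/(a) = -2.78 − (-0.4473)/0.9500 = -2.3091

-2.309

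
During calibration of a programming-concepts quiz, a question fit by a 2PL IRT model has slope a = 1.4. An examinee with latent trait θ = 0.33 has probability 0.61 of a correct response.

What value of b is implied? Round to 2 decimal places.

P(θ) = 1 / (1 + exp(−a(θ − b)))
logit(0.61) = ln(0.61/0.39) = 0.4473
b = θ − logit/(a) = 0.33 − 0.4473/1.4000 = 0.0105

0.01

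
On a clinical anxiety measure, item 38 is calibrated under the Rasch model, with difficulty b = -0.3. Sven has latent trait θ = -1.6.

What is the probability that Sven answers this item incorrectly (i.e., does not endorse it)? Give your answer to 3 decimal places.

P(θ) = 1 / (1 + exp(−(θ − b)))
Exponent: (-1.6 − (-0.3)) = -1.3000
1/(1 + e^{1.3000}) = 0.2142
P = 0.2142
P(incorrect) = 1 − 0.2142 = 0.7858

0.786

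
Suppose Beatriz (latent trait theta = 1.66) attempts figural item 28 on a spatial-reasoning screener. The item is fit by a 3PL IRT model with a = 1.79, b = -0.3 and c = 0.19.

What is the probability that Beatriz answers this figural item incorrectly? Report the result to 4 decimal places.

P(theta) = c + (1 − c) · 1 / (1 + exp(−a(theta − b)))
Exponent: 1.79 × (1.66 − (-0.3)) = 3.5084
1/(1 + e^{-3.5084}) = 0.9709
P = 0.19 + 0.81 × 0.9709 = 0.9764
P(incorrect) = 1 − 0.9764 = 0.0236

0.0236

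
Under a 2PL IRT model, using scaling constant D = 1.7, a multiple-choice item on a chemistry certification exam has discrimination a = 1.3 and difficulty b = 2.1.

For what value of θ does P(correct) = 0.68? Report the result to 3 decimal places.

2.441

P(θ) = 1 / (1 + exp(−D·a(θ − b)))
logit = ln(0.6800/0.3200) = 0.7538
θ = b + logit/(1.7·a) = 2.1 + 0.7538/2.2100 = 2.4411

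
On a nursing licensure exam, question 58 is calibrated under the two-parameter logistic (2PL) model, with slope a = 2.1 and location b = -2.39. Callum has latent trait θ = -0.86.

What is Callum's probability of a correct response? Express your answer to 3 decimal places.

0.961

P(θ) = 1 / (1 + exp(−a(θ − b)))
Exponent: 2.1 × (-0.86 − (-2.39)) = 3.2130
1/(1 + e^{-3.2130}) = 0.9613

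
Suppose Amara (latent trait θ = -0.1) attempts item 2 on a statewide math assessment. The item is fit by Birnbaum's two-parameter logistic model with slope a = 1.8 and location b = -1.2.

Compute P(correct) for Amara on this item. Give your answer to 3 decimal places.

0.879

P(θ) = 1 / (1 + exp(−a(θ − b)))
Exponent: 1.8 × (-0.1 − (-1.2)) = 1.9800
1/(1 + e^{-1.9800}) = 0.8787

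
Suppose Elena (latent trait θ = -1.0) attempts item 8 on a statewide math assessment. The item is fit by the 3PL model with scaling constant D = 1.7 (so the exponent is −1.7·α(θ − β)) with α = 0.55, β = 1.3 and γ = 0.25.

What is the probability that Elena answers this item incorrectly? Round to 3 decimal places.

P(θ) = γ + (1 − γ) · 1 / (1 + exp(−D·α(θ − β)))
Exponent: 1.7 × 0.55 × (-1.0 − 1.3) = -2.1505
1/(1 + e^{2.1505}) = 0.1043
P = 0.25 + 0.75 × 0.1043 = 0.3282
P(incorrect) = 1 − 0.3282 = 0.6718

0.672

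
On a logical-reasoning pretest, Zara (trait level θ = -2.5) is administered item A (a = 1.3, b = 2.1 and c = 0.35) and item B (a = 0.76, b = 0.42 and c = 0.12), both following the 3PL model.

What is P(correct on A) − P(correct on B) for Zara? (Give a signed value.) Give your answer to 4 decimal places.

P(θ) = c + (1 − c) · 1 / (1 + exp(−a(θ − b)))
P_A = 0.3516
P_B = 0.2063
P_A − P_B = 0.1454

0.1454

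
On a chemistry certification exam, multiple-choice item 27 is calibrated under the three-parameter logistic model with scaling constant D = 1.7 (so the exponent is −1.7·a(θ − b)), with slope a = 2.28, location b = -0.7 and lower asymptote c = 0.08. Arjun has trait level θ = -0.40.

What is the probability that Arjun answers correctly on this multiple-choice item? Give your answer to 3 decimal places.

P(θ) = c + (1 − c) · 1 / (1 + exp(−D·a(θ − b)))
Exponent: 1.7 × 2.28 × (-0.40 − (-0.7)) = 1.1628
1/(1 + e^{-1.1628}) = 0.7618
P = 0.08 + 0.92 × 0.7618 = 0.7809

0.781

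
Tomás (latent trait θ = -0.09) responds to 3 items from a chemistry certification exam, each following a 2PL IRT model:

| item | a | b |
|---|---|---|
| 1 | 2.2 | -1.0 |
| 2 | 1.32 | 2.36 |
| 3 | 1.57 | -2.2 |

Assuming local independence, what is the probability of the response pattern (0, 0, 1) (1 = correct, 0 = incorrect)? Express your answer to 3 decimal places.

P(θ) = 1 / (1 + exp(−a(θ − b)))
P_1 = 1/(1+e^{-2.0020}) = 0.8810
P_2 = 1/(1+e^{3.2340}) = 0.0379
P_3 = 1/(1+e^{-3.3127}) = 0.9649
L = (1−P_1) × (1−P_2) × P_3 = 0.1190 × 0.9621 × 0.9649 = 0.11046

0.110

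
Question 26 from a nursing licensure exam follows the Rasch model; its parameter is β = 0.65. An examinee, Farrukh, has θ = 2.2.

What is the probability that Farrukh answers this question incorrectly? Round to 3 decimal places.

P(θ) = 1 / (1 + exp(−(θ − β)))
Exponent: (2.2 − 0.65) = 1.5500
1/(1 + e^{-1.5500}) = 0.8249
P = 0.8249
P(incorrect) = 1 − 0.8249 = 0.1751

0.175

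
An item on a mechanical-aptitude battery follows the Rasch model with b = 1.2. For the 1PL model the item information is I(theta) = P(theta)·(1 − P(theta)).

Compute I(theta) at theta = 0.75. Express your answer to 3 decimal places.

0.238

P = 1/(1+e^{0.4500}) = 0.3894
P(1−P) = 0.3894 × 0.6106 = 0.2378
I = P(1−P) = 0.23776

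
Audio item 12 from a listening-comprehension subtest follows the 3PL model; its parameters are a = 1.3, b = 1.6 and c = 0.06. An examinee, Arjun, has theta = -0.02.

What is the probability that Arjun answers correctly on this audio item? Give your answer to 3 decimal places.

0.162

P(theta) = c + (1 − c) · 1 / (1 + exp(−a(theta − b)))
Exponent: 1.3 × (-0.02 − 1.6) = -2.1060
1/(1 + e^{2.1060}) = 0.1085
P = 0.06 + 0.94 × 0.1085 = 0.1620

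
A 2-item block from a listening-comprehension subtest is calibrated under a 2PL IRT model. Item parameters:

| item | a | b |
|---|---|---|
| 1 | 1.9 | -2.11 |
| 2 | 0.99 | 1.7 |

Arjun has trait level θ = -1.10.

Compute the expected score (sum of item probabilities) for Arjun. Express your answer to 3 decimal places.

P(θ) = 1 / (1 + exp(−a(θ − b)))
P_1 = 1/(1+e^{-1.9190}) = 0.8720
P_2 = 1/(1+e^{2.7720}) = 0.0589
E[score] = 0.8720 + 0.0589 = 0.9309

0.931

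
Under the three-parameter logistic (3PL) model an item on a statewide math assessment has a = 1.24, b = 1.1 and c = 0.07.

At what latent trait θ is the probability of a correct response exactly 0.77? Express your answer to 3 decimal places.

1.998

P(θ) = c + (1 − c) · 1 / (1 + exp(−a(θ − b)))
Remove guessing floor: (0.77 − 0.07)/(1 − 0.07) = 0.7527
logit = ln(0.7527/0.2473) = 1.1130
θ = b + logit/(a) = 1.1 + 1.1130/1.2400 = 1.9976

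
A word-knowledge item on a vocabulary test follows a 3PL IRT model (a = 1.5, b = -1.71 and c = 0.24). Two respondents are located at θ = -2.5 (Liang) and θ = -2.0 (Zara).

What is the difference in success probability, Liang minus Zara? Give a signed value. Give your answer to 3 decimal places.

-0.121

P(θ) = c + (1 − c) · 1 / (1 + exp(−a(θ − b)))
P(Liang) = 0.4180  [exponent -1.1850]
P(Zara) = 0.5386  [exponent -0.4350]
Difference = 0.4180 − 0.5386 = -0.1207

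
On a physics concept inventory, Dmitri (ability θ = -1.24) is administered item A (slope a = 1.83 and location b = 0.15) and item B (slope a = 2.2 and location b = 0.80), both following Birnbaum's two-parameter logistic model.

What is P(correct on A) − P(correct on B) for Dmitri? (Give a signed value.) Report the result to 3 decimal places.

P(θ) = 1 / (1 + exp(−a(θ − b)))
P_A = 0.0729
P_B = 0.0111
P_A − P_B = 0.0617

0.062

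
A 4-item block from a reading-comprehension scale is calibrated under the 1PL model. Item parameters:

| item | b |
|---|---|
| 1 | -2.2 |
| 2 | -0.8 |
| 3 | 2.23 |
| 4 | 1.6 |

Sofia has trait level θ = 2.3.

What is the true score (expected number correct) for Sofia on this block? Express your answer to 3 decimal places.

P(θ) = 1 / (1 + exp(−(θ − b)))
P_1 = 1/(1+e^{-4.5000}) = 0.9890
P_2 = 1/(1+e^{-3.1000}) = 0.9569
P_3 = 1/(1+e^{-0.0700}) = 0.5175
P_4 = 1/(1+e^{-0.7000}) = 0.6682
E[score] = 0.9890 + 0.9569 + 0.5175 + 0.6682 = 3.1316

3.132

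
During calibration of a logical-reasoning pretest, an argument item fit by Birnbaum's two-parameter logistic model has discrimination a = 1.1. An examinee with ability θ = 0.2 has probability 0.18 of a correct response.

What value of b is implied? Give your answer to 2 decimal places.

P(θ) = 1 / (1 + exp(−a(θ − b)))
logit(0.18) = ln(0.18/0.82) = -1.5163
b = θ − logit/(a) = 0.2 − (-1.5163)/1.1000 = 1.5785

1.58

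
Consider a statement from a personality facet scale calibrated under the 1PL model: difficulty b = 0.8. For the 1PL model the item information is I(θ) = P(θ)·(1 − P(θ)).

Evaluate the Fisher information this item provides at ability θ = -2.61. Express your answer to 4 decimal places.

P = 1/(1+e^{3.4100}) = 0.0320
P(1−P) = 0.0320 × 0.9680 = 0.0310
I = P(1−P) = 0.03096

0.0310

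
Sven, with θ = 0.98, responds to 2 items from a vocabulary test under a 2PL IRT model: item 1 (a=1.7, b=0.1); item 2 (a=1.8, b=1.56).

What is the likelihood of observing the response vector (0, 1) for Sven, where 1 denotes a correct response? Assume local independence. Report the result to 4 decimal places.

P(θ) = 1 / (1 + exp(−a(θ − b)))
P_1 = 1/(1+e^{-1.4960}) = 0.8170
P_2 = 1/(1+e^{1.0440}) = 0.2604
L = (1−P_1) × P_2 = 0.1830 × 0.2604 = 0.04766

0.0477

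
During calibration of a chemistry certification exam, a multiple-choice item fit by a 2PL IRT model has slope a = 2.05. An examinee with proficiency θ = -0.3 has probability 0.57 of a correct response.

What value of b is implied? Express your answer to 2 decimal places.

-0.44

P(θ) = 1 / (1 + exp(−a(θ − b)))
logit(0.57) = ln(0.57/0.43) = 0.2819
b = θ − logit/(a) = -0.3 − 0.2819/2.0500 = -0.4375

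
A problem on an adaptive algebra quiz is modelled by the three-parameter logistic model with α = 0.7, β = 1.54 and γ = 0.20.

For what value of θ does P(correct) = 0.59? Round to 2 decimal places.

1.47

P(θ) = γ + (1 − γ) · 1 / (1 + exp(−α(θ − β)))
Remove guessing floor: (0.59 − 0.20)/(1 − 0.20) = 0.4875
logit = ln(0.4875/0.5125) = -0.0500
θ = β + logit/(α) = 1.54 + (-0.0500)/0.7000 = 1.4686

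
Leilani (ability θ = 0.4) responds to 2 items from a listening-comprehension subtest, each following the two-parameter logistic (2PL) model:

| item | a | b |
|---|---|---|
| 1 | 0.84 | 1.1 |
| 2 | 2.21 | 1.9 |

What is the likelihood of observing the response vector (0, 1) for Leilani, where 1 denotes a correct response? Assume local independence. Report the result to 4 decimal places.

P(θ) = 1 / (1 + exp(−a(θ − b)))
P_1 = 1/(1+e^{0.5880}) = 0.3571
P_2 = 1/(1+e^{3.3150}) = 0.0351
L = (1−P_1) × P_2 = 0.6429 × 0.0351 = 0.02254

0.0225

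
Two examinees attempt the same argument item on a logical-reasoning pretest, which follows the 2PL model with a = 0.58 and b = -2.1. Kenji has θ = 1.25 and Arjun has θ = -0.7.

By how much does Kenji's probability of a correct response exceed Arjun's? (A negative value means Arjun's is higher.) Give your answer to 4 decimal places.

P(θ) = 1 / (1 + exp(−a(θ − b)))
P(Kenji) = 0.8747  [exponent 1.9430]
P(Arjun) = 0.6925  [exponent 0.8120]
Difference = 0.8747 − 0.6925 = 0.1821

0.1821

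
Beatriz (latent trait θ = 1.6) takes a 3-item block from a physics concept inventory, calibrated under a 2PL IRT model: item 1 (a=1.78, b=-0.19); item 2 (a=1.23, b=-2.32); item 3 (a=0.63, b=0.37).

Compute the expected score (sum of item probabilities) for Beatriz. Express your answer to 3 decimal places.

2.637

P(θ) = 1 / (1 + exp(−a(θ − b)))
P_1 = 1/(1+e^{-3.1862}) = 0.9603
P_2 = 1/(1+e^{-4.8216}) = 0.9920
P_3 = 1/(1+e^{-0.7749}) = 0.6846
E[score] = 0.9603 + 0.9920 + 0.6846 = 2.6369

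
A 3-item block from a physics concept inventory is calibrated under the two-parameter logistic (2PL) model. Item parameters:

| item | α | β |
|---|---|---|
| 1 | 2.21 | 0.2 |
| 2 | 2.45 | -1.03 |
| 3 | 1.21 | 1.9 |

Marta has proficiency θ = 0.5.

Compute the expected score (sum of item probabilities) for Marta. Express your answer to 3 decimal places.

P(θ) = 1 / (1 + exp(−α(θ − β)))
P_1 = 1/(1+e^{-0.6630}) = 0.6599
P_2 = 1/(1+e^{-3.7485}) = 0.9770
P_3 = 1/(1+e^{1.6940}) = 0.1553
E[score] = 0.6599 + 0.9770 + 0.1553 = 1.7922

1.792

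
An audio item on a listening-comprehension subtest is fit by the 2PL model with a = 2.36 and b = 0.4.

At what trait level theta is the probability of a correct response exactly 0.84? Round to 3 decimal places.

P(theta) = 1 / (1 + exp(−a(theta − b)))
logit = ln(0.8400/0.1600) = 1.6582
theta = b + logit/(a) = 0.4 + 1.6582/2.3600 = 1.1026

1.103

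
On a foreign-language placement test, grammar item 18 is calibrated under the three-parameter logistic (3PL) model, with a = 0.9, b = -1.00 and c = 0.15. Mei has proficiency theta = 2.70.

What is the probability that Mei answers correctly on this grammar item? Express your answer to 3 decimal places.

P(theta) = c + (1 − c) · 1 / (1 + exp(−a(theta − b)))
Exponent: 0.9 × (2.70 − (-1.00)) = 3.3300
1/(1 + e^{-3.3300}) = 0.9654
P = 0.15 + 0.85 × 0.9654 = 0.9706

0.971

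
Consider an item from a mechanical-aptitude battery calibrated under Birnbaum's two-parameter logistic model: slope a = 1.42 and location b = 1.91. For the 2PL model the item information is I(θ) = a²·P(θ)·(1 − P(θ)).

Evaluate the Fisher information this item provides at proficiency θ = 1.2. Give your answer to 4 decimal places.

P = 1/(1+e^{1.0082}) = 0.2673
P(1−P) = 0.2673 × 0.7327 = 0.1959
I = a² × P(1−P) = 1.42² × 0.1959 = 0.39494

0.3949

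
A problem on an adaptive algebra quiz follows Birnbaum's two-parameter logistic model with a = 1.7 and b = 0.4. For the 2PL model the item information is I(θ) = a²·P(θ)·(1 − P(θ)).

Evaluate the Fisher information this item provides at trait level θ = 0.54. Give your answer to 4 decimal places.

0.7124

P = 1/(1+e^{-0.2380}) = 0.5592
P(1−P) = 0.5592 × 0.4408 = 0.2465
I = a² × P(1−P) = 1.7² × 0.2465 = 0.71236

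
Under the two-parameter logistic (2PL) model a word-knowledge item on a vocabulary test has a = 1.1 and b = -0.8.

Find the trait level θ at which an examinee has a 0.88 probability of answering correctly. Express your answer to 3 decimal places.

1.011

P(θ) = 1 / (1 + exp(−a(θ − b)))
logit = ln(0.8800/0.1200) = 1.9924
θ = b + logit/(a) = -0.8 + 1.9924/1.1000 = 1.0113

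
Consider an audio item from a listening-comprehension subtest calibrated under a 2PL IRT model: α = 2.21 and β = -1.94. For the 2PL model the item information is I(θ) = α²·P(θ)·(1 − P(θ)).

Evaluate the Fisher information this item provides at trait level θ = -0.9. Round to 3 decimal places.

0.405

P = 1/(1+e^{-2.2984}) = 0.9087
P(1−P) = 0.9087 × 0.0913 = 0.0829
I = α² × P(1−P) = 2.21² × 0.0829 = 0.40503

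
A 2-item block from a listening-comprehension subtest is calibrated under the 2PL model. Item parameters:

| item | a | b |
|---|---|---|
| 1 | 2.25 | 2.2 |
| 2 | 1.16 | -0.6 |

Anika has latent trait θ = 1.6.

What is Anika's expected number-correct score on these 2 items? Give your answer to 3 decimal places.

1.134

P(θ) = 1 / (1 + exp(−a(θ − b)))
P_1 = 1/(1+e^{1.3500}) = 0.2059
P_2 = 1/(1+e^{-2.5520}) = 0.9277
E[score] = 0.2059 + 0.9277 = 1.1336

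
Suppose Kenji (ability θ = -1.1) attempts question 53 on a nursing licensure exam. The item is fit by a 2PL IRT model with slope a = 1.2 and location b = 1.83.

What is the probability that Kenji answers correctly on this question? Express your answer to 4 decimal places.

0.0289

P(θ) = 1 / (1 + exp(−a(θ − b)))
Exponent: 1.2 × (-1.1 − 1.83) = -3.5160
1/(1 + e^{3.5160}) = 0.0289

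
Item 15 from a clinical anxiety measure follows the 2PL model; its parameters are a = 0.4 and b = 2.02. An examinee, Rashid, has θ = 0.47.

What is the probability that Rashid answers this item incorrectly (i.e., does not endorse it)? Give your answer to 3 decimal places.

0.650

P(θ) = 1 / (1 + exp(−a(θ − b)))
Exponent: 0.4 × (0.47 − 2.02) = -0.6200
1/(1 + e^{0.6200}) = 0.3498
P(incorrect) = 1 − 0.3498 = 0.6502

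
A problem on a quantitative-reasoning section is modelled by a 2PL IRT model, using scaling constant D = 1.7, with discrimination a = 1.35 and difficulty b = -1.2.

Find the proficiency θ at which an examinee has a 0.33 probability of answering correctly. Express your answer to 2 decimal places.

P(θ) = 1 / (1 + exp(−D·a(θ − b)))
logit = ln(0.3300/0.6700) = -0.7082
θ = b + logit/(1.7·a) = -1.2 + (-0.7082)/2.2950 = -1.5086

-1.51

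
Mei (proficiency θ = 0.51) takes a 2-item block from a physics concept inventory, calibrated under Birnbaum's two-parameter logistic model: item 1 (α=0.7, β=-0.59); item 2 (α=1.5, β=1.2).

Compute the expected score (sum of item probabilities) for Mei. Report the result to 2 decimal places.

0.95

P(θ) = 1 / (1 + exp(−α(θ − β)))
P_1 = 1/(1+e^{-0.7700}) = 0.6835
P_2 = 1/(1+e^{1.0350}) = 0.2621
E[score] = 0.6835 + 0.2621 = 0.9456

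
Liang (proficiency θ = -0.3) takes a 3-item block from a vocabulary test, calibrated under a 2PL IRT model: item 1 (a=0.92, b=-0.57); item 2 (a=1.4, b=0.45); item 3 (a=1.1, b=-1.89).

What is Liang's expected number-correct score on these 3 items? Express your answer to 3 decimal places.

P(θ) = 1 / (1 + exp(−a(θ − b)))
P_1 = 1/(1+e^{-0.2484}) = 0.5618
P_2 = 1/(1+e^{1.0500}) = 0.2592
P_3 = 1/(1+e^{-1.7490}) = 0.8518
E[score] = 0.5618 + 0.2592 + 0.8518 = 1.6728

1.673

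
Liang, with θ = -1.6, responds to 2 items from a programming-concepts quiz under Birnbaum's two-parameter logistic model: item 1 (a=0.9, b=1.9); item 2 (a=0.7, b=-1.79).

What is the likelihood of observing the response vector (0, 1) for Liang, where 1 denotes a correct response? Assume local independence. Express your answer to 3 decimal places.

0.511

P(θ) = 1 / (1 + exp(−a(θ − b)))
P_1 = 1/(1+e^{3.1500}) = 0.0411
P_2 = 1/(1+e^{-0.1330}) = 0.5332
L = (1−P_1) × P_2 = 0.9589 × 0.5332 = 0.51129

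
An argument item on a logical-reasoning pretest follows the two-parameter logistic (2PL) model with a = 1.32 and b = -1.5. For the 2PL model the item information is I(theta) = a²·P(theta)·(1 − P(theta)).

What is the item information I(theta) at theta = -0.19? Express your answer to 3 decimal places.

P = 1/(1+e^{-1.7292}) = 0.8493
P(1−P) = 0.8493 × 0.1507 = 0.1280
I = a² × P(1−P) = 1.32² × 0.1280 = 0.22300

0.223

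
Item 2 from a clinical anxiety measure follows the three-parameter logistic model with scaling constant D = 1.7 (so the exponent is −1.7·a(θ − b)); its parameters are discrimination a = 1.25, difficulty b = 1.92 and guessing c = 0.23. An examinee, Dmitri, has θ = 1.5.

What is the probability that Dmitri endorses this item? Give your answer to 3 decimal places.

P(θ) = c + (1 − c) · 1 / (1 + exp(−D·a(θ − b)))
Exponent: 1.7 × 1.25 × (1.5 − 1.92) = -0.8925
1/(1 + e^{0.8925}) = 0.2906
P = 0.23 + 0.77 × 0.2906 = 0.4538

0.454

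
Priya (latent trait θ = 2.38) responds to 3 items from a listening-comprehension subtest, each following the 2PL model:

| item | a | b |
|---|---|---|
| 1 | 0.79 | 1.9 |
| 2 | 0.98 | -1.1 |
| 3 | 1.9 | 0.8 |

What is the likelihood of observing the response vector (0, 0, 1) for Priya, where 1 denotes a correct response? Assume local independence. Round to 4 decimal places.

P(θ) = 1 / (1 + exp(−a(θ − b)))
P_1 = 1/(1+e^{-0.3792}) = 0.5937
P_2 = 1/(1+e^{-3.4104}) = 0.9680
P_3 = 1/(1+e^{-3.0020}) = 0.9527
L = (1−P_1) × (1−P_2) × P_3 = 0.4063 × 0.0320 × 0.9527 = 0.01238

0.0124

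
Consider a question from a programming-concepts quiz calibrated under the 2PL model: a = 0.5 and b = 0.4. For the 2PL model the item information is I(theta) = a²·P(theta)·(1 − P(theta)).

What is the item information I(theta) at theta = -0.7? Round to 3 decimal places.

P = 1/(1+e^{0.5500}) = 0.3659
P(1−P) = 0.3659 × 0.6341 = 0.2320
I = a² × P(1−P) = 0.5² × 0.2320 = 0.05800

0.058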